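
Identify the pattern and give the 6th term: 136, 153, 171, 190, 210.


Pattern: triangular numbers: n(n+1)/2
Terms: 136, 153, 171, 190, 210
Next term = 231

Next term = 231


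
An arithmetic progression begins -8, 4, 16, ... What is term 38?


aₙ = a₁ + (n-1)d
= -8 + (38-1)×12
= -8 + 444
= 436

a_38 = 436


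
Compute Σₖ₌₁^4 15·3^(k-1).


Sₙ = 15×(3^4 - 1)/(3 - 1)
= 15×(81 - 1)/2
= 15×80/2
= 600

S_4 = 600


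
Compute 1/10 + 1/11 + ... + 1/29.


Σₖ₌10^29 1/k = 1/10 + 1/11 + 1/12 + ... + 1/29
= 2638126077577/2329089562800
≈ 1.1327

Sum = 2638126077577/2329089562800 ≈ 1.1327


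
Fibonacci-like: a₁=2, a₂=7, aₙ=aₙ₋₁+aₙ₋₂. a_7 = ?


Computing iteratively: 2, 7, 9, 16, 25, 41, 66
a_7 = 66

a_7 = 66


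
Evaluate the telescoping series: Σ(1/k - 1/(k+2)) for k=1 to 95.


Telescoping with gap 2: two head and two tail terms survive.
= (1 + 1/2) - (1/96 + 1/97)
= 3/2 - 1/96 - 1/97 = 13775/9312

Sum = 13775/9312


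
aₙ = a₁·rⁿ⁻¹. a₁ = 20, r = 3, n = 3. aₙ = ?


aₙ = a₁·r^(n-1)
= 20×3^2
= 20×9
= 180

a_3 = 180


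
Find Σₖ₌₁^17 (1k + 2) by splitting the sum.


Σ(1k+2) = 1·Σk + 2·n
= 1·153 + 2·17
= 153 + 34 = 187

Σ = 187


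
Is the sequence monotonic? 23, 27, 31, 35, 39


Differences: 4, 4, 4, 4
All differences > 0 → strictly INCREASING

Monotonically increasing


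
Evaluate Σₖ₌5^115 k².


Σₖ₌5^115 k² = Σₖ₌₁^115 k² − Σₖ₌₁^4 k²
= 115·116·231/6 − 4·5·9/6
= 513590 − 30 = 513560

Σk² = 513560


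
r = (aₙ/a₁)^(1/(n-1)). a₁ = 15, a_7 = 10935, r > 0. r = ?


r^(n-1) = aₙ/a₁
r^6 = 10935/15 = 729
r = 729^(1/6)
= ±3; taking r > 0 gives r = 3

r = 3


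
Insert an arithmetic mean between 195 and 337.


AM = (195 + 337)/2 = 532/2 = 266

AM = 266


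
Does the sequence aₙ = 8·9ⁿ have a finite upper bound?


aₙ = 8·9ⁿ → as n→∞, aₙ→∞ (since base 9 > 1)
No finite upper bound exists
The sequence is UNBOUNDED

Unbounded (aₙ → ∞ as n → ∞)


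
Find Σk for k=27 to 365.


Σₖ₌27^365 k = Σₖ₌₁^365 k − Σₖ₌₁^26 k
= 365·366/2 − 26·27/2
= 66795 − 351 = 66444

Σk = 66444


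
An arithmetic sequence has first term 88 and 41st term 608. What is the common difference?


d = (aₙ - a₁)/(n-1)
= (608 - 88)/(41-1)
= 520/40 = 13

d = 13


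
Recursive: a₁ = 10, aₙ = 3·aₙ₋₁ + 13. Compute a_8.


Computing step by step:
a_1 = 10
a_2 = 43
a_3 = 142
a_4 = 439
a_5 = 1330
a_6 = 4003
a_7 = 12022
a_8 = 36079


a_8 = 36079


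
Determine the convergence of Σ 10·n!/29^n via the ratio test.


aₙ = 10·n!/29^n
a_{n+1}/aₙ = (n+1)!/29^(n+1) × 29^n/n!  (constant 10 cancels)
= (n+1)/29
L = lim(n→∞) (n+1)/29 = ∞
L > 1 → series DIVERGES

Diverges (ratio test: L = ∞ > 1)


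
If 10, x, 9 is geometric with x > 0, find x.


GM = √(10×9) = √90 = 9.4868

GM = 9.4868


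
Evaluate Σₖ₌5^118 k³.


Σₖ₌5^118 k³ = [118·119/2]² − [4·5/2]²
= 49294441 − 100 = 49294341

Σk³ = 49294341


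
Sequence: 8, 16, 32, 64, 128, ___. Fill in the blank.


Pattern: geometric (r=2)
Terms: 8, 16, 32, 64, 128
Next term = 256

Next term = 256


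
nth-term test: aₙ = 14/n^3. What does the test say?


lim(n→∞) 14/n^3 = 0
lim aₙ = 0 → nth-term test is INCONCLUSIVE
(Need other tests; this is actually a convergent p-series with p=3 > 1)

Inconclusive (lim aₙ = 0; need another test)


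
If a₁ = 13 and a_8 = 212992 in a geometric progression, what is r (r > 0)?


r^(n-1) = aₙ/a₁
r^7 = 212992/13 = 16384
r = 16384^(1/7)
= 4

r = 4


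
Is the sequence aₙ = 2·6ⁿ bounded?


aₙ = 2·6ⁿ → as n→∞, aₙ→∞ (since base 6 > 1)
No finite upper bound exists
The sequence is UNBOUNDED

Unbounded (aₙ → ∞ as n → ∞)


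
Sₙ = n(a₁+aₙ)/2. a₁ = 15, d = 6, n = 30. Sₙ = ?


aₙ = 15 + (30-1)×6 = 189
Sₙ = n(a₁+aₙ)/2 = 30×(15+189)/2
= 30×204/2 = 3060

S_30 = 3060


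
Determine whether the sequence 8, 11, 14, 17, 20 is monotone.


Differences: 3, 3, 3, 3
All differences > 0 → strictly INCREASING

Monotonically increasing


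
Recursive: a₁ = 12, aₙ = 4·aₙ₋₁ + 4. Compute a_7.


Computing step by step:
a_1 = 12
a_2 = 52
a_3 = 212
a_4 = 852
a_5 = 3412
a_6 = 13652
a_7 = 54612


a_7 = 54612


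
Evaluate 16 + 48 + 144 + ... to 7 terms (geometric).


Sₙ = 16×(3^7 - 1)/(3 - 1)
= 16×(2187 - 1)/2
= 16×2186/2
= 17488

S_7 = 17488


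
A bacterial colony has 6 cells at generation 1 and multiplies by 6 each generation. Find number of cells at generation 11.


aₙ = a₁·r^(n-1)
= 6×6^10
= 6×60466176
= 362797056

a_11 = 362797056


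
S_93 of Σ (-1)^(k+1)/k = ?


S = 1 - 1/2 + 1/3 - 1/4 + 1/5 - 1/6 + 1/7 - 1/8 ± ...
= 0.6985
(Full series converges to +ln(2) ≈ +0.6931)

S_93 = 0.6985


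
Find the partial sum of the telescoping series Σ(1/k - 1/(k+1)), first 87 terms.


Telescoping: adjacent terms cancel.
= 1/1 - 1/88
= 1 - 1/88 = 87/88

Sum = 87/88


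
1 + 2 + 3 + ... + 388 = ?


n(n+1)/2 = 388×389/2 = 150932/2 = 75466

Σk = 75466


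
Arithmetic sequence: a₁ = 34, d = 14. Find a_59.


aₙ = a₁ + (n-1)d
= 34 + (59-1)×14
= 34 + 812
= 846

a_59 = 846


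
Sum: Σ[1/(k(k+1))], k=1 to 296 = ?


1/(k(k+1)) = 1/k - 1/(k+1) (partial fractions)
Telescoping: Σ = 1 - 1/297 = 296/297

Sum = 296/297


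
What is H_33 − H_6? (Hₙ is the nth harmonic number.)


Σₖ₌7^33 1/k = 1/7 + 1/8 + 1/9 + ... + 1/33
= 21513480570229/13127595717600
≈ 1.6388

Sum = 21513480570229/13127595717600 ≈ 1.6388


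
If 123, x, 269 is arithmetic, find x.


AM = (123 + 269)/2 = 392/2 = 196

AM = 196


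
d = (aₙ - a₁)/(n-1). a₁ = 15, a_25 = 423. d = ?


d = (aₙ - a₁)/(n-1)
= (423 - 15)/(25-1)
= 408/24 = 17

d = 17


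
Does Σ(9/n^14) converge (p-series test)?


p-series test: Σ c/n^p converges if p > 1, diverges if p ≤ 1 (constant c > 0 doesn't affect convergence).
p = 14
14 > 1 → CONVERGES

Converges (p = 14 > 1)


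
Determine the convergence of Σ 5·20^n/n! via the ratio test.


aₙ = 5·20^n/n!
a_{n+1}/aₙ = 20^(n+1)/(n+1)! × n!/20^n  (constant 5 cancels)
= 20/(n+1)
L = lim(n→∞) 20/(n+1) = 0
L < 1 → series CONVERGES

Converges (ratio test: L = 0 < 1)


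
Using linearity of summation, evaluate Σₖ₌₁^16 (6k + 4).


Σ(6k+4) = 6·Σk + 4·n
= 6·136 + 4·16
= 816 + 64 = 880

Σ = 880


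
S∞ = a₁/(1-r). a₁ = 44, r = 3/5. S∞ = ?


S∞ = a₁/(1-r) = 44/(1 - 3/5)
= 44/(2/5)
= 110

S∞ = 110


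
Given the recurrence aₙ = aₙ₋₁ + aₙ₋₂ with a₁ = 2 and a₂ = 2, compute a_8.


Computing iteratively: 2, 2, 4, 6, 10, 16, 26, 42
a_8 = 42

a_8 = 42


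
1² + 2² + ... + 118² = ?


n = 118
n(n+1)(2n+1)/6 = 118×119×237/6
= 3327954/6 = 554659

Σk² = 554659


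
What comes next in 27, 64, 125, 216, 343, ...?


Pattern: perfect cubes: n³
Terms: 27, 64, 125, 216, 343
Next term = 512

Next term = 512


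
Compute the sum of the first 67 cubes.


n(n+1)/2 = 67×68/2 = 2278
Σk³ = 2278² = 5189284

Σk³ = 5189284


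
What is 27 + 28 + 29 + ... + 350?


Σₖ₌27^350 k = Σₖ₌₁^350 k − Σₖ₌₁^26 k
= 350·351/2 − 26·27/2
= 61425 − 351 = 61074

Σk = 61074


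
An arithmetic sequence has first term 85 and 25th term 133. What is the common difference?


d = (aₙ - a₁)/(n-1)
= (133 - 85)/(25-1)
= 48/24 = 2

d = 2


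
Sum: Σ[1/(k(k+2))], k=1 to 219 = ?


1/(k(k+2)) = (1/2)·(1/k - 1/(k+2)) (partial fractions)
Telescoping: Σ = (1/2)·(1 + 1/2 - 1/220 - 1/221) = 72489/97240

Sum = 72489/97240


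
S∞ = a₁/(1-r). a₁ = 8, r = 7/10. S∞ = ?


S∞ = a₁/(1-r) = 8/(1 - 7/10)
= 8/(3/10)
= 80/3

S∞ = 80/3


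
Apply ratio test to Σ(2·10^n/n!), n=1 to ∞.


aₙ = 2·10^n/n!
a_{n+1}/aₙ = 10^(n+1)/(n+1)! × n!/10^n  (constant 2 cancels)
= 10/(n+1)
L = lim(n→∞) 10/(n+1) = 0
L < 1 → series CONVERGES

Converges (ratio test: L = 0 < 1)


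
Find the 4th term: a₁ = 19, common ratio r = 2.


aₙ = a₁·r^(n-1)
= 19×2^3
= 19×8
= 152

a_4 = 152


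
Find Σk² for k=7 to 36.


Σₖ₌7^36 k² = Σₖ₌₁^36 k² − Σₖ₌₁^6 k²
= 36·37·73/6 − 6·7·13/6
= 16206 − 91 = 16115

Σk² = 16115


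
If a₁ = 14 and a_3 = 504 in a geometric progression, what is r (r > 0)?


r^(n-1) = aₙ/a₁
r^2 = 504/14 = 36
r = 36^(1/2)
= ±6; taking r > 0 gives r = 6

r = 6


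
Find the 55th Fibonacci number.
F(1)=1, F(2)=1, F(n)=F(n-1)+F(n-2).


Fibonacci sequence: 1, 1, 2, 3, 5, 8, 13, 21, 34, 55, 89, ...
F(55) = 139583862445

F(55) = 139583862445


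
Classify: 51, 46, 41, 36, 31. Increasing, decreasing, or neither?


Differences: -5, -5, -5, -5
All differences < 0 → strictly DECREASING

Monotonically decreasing


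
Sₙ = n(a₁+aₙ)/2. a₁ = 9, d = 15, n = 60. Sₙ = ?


aₙ = 9 + (60-1)×15 = 894
Sₙ = n(a₁+aₙ)/2 = 60×(9+894)/2
= 60×903/2 = 27090

S_60 = 27090


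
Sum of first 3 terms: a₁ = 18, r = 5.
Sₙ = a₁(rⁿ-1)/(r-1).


Sₙ = 18×(5^3 - 1)/(5 - 1)
= 18×(125 - 1)/4
= 18×124/4
= 558

S_3 = 558


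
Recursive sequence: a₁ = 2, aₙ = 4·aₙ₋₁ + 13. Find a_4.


Computing step by step:
a_1 = 2
a_2 = 21
a_3 = 97
a_4 = 401


a_4 = 401


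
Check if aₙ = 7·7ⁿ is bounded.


aₙ = 7·7ⁿ → as n→∞, aₙ→∞ (since base 7 > 1)
No finite upper bound exists
The sequence is UNBOUNDED

Unbounded (aₙ → ∞ as n → ∞)


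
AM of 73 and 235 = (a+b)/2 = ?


AM = (73 + 235)/2 = 308/2 = 154

AM = 154


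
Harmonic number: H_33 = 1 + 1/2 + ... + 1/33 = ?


H_33 = 1/1 + 1/2 + 1/3 + ... + 1/33
= 53676090078349/13127595717600
≈ 4.0888

H_33 = 53676090078349/13127595717600 ≈ 4.0888


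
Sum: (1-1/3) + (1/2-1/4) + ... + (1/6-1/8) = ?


Telescoping with gap 2: two head and two tail terms survive.
= (1 + 1/2) - (1/7 + 1/8)
= 3/2 - 1/7 - 1/8 = 69/56

Sum = 69/56


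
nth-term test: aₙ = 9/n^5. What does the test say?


lim(n→∞) 9/n^5 = 0
lim aₙ = 0 → nth-term test is INCONCLUSIVE
(Need other tests; this is actually a convergent p-series with p=5 > 1)

Inconclusive (lim aₙ = 0; need another test)


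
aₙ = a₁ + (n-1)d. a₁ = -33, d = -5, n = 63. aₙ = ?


aₙ = a₁ + (n-1)d
= -33 + (63-1)×-5
= -33 - 310
= -343

a_63 = -343


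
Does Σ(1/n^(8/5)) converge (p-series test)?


p-series test: Σ c/n^p converges if p > 1, diverges if p ≤ 1 (constant c > 0 doesn't affect convergence).
p = 8/5
8/5 > 1 → CONVERGES

Converges (p = 8/5 > 1)


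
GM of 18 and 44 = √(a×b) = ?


GM = √(18×44) = √792 = 28.1425

GM = 28.1425


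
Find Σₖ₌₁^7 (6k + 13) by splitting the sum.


Σ(6k+13) = 6·Σk + 13·n
= 6·28 + 13·7
= 168 + 91 = 259

Σ = 259


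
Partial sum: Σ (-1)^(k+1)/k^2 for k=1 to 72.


S = 1 - 1/4 + 1/9 - 1/16 + 1/25 - 1/36 + 1/49 - 1/64 ± ...
= 0.8224
(Full series converges to +π²/12 ≈ +0.8225)

S_72 = 0.8224


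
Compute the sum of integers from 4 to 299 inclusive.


Σₖ₌4^299 k = Σₖ₌₁^299 k − Σₖ₌₁^3 k
= 299·300/2 − 3·4/2
= 44850 − 6 = 44844

Σk = 44844


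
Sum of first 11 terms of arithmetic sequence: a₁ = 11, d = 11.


aₙ = 11 + (11-1)×11 = 121
Sₙ = n(a₁+aₙ)/2 = 11×(11+121)/2
= 11×132/2 = 726

S_11 = 726


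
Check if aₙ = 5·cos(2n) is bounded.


For all n, -1 ≤ cos(2n) ≤ 1, so -5 ≤ 5·cos(2n) ≤ 5
Lower bound: -5, Upper bound: 5
The sequence IS bounded

Bounded (-5 ≤ aₙ ≤ 5)


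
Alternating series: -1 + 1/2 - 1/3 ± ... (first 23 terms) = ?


S = -1 + 1/2 - 1/3 + 1/4 - 1/5 + 1/6 - 1/7 + 1/8 ± ...
= -0.7144
(Full series converges to -ln(2) ≈ -0.6931)

S_23 = -0.7144


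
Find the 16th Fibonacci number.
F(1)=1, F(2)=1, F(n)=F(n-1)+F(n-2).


Fibonacci sequence: 1, 1, 2, 3, 5, 8, 13, 21, 34, 55, 89, ...
F(16) = 987

F(16) = 987


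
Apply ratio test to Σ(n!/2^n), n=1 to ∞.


aₙ = n!/2^n
a_{n+1}/aₙ = (n+1)!/2^(n+1) × 2^n/n!
= (n+1)/2
L = lim(n→∞) (n+1)/2 = ∞
L > 1 → series DIVERGES

Diverges (ratio test: L = ∞ > 1)


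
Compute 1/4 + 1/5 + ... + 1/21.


Σₖ₌4^21 1/k = 1/4 + 1/5 + 1/6 + ... + 1/21
= 28121735/15519504
≈ 1.812

Sum = 28121735/15519504 ≈ 1.812


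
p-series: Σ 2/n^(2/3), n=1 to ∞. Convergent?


p-series test: Σ c/n^p converges if p > 1, diverges if p ≤ 1 (constant c > 0 doesn't affect convergence).
p = 2/3
2/3 ≤ 1 → DIVERGES

Diverges (p = 2/3 ≤ 1)


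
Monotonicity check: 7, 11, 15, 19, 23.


Differences: 4, 4, 4, 4
All differences > 0 → strictly INCREASING

Monotonically increasing


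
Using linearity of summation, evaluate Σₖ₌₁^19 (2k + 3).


Σ(2k+3) = 2·Σk + 3·n
= 2·190 + 3·19
= 380 + 57 = 437

Σ = 437


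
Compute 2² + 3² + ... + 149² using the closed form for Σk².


Σₖ₌2^149 k² = Σₖ₌₁^149 k² − Σₖ₌₁^1 k²
= 149·150·299/6 − 1·2·3/6
= 1113775 − 1 = 1113774

Σk² = 1113774


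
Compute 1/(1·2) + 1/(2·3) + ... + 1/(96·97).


1/(k(k+1)) = 1/k - 1/(k+1) (partial fractions)
Telescoping: Σ = 1 - 1/97 = 96/97

Sum = 96/97


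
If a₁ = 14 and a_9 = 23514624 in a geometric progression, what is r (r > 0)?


r^(n-1) = aₙ/a₁
r^8 = 23514624/14 = 1679616
r = 1679616^(1/8)
= ±6; taking r > 0 gives r = 6

r = 6


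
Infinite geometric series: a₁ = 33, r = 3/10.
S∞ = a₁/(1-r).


S∞ = a₁/(1-r) = 33/(1 - 3/10)
= 33/(7/10)
= 330/7

S∞ = 330/7


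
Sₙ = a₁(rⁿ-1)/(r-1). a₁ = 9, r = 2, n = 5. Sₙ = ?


Sₙ = 9×(2^5 - 1)/(2 - 1)
= 9×(32 - 1)/1
= 9×31/1
= 279

S_5 = 279


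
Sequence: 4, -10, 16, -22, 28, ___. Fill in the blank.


Pattern: alternating sign, magnitude arithmetic (d=6)
Terms: 4, -10, 16, -22, 28
Next term = -34

Next term = -34


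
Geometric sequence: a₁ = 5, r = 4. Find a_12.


aₙ = a₁·r^(n-1)
= 5×4^11
= 5×4194304
= 20971520

a_12 = 20971520


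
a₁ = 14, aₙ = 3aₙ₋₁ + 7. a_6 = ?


Computing step by step:
a_1 = 14
a_2 = 49
a_3 = 154
a_4 = 469
a_5 = 1414
a_6 = 4249


a_6 = 4249


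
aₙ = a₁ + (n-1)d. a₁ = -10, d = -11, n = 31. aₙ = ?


aₙ = a₁ + (n-1)d
= -10 + (31-1)×-11
= -10 - 330
= -340

a_31 = -340


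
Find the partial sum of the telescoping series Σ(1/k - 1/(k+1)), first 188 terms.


Telescoping: adjacent terms cancel.
= 1/1 - 1/189
= 1 - 1/189 = 188/189

Sum = 188/189


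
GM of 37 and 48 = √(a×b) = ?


GM = √(37×48) = √1776 = 42.1426

GM = 42.1426


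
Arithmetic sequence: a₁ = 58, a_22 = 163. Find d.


d = (aₙ - a₁)/(n-1)
= (163 - 58)/(22-1)
= 105/21 = 5

d = 5


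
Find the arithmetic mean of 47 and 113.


AM = (47 + 113)/2 = 160/2 = 80

AM = 80


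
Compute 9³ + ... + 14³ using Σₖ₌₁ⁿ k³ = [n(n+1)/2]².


Σₖ₌9^14 k³ = [14·15/2]² − [8·9/2]²
= 11025 − 1296 = 9729

Σk³ = 9729


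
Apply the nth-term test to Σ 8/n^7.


lim(n→∞) 8/n^7 = 0
lim aₙ = 0 → nth-term test is INCONCLUSIVE
(Need other tests; this is actually a convergent p-series with p=7 > 1)

Inconclusive (lim aₙ = 0; need another test)


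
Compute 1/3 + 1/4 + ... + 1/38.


Σₖ₌3^38 1/k = 1/3 + 1/4 + 1/5 + ... + 1/38
= 1324999407147433/485721041551200
≈ 2.7279

Sum = 1324999407147433/485721041551200 ≈ 2.7279


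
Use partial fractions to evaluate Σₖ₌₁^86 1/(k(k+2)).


1/(k(k+2)) = (1/2)·(1/k - 1/(k+2)) (partial fractions)
Telescoping: Σ = (1/2)·(1 + 1/2 - 1/87 - 1/88) = 11309/15312

Sum = 11309/15312


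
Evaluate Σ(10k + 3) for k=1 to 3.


Σ(10k+3) = 10·Σk + 3·n
= 10·6 + 3·3
= 60 + 9 = 69

Σ = 69


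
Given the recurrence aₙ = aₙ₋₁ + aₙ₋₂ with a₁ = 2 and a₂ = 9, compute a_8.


Computing iteratively: 2, 9, 11, 20, 31, 51, 82, 133
a_8 = 133

a_8 = 133


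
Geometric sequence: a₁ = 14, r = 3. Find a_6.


aₙ = a₁·r^(n-1)
= 14×3^5
= 14×243
= 3402

a_6 = 3402


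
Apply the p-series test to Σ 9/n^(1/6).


p-series test: Σ c/n^p converges if p > 1, diverges if p ≤ 1 (constant c > 0 doesn't affect convergence).
p = 1/6
1/6 ≤ 1 → DIVERGES

Diverges (p = 1/6 ≤ 1)


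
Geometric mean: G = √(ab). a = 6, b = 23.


GM = √(6×23) = √138 = 11.7473

GM = 11.7473


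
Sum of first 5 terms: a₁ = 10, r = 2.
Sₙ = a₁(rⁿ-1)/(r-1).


Sₙ = 10×(2^5 - 1)/(2 - 1)
= 10×(32 - 1)/1
= 10×31/1
= 310

S_5 = 310


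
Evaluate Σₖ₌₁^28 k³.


n(n+1)/2 = 28×29/2 = 406
Σk³ = 406² = 164836

Σk³ = 164836


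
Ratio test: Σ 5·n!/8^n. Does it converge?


aₙ = 5·n!/8^n
a_{n+1}/aₙ = (n+1)!/8^(n+1) × 8^n/n!  (constant 5 cancels)
= (n+1)/8
L = lim(n→∞) (n+1)/8 = ∞
L > 1 → series DIVERGES

Diverges (ratio test: L = ∞ > 1)


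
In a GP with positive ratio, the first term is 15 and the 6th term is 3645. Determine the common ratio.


r^(n-1) = aₙ/a₁
r^5 = 3645/15 = 243
r = 243^(1/5)
= 3

r = 3


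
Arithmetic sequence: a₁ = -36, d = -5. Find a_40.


aₙ = a₁ + (n-1)d
= -36 + (40-1)×-5
= -36 - 195
= -231

a_40 = -231


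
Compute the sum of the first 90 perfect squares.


n = 90
n(n+1)(2n+1)/6 = 90×91×181/6
= 1482390/6 = 247065

Σk² = 247065


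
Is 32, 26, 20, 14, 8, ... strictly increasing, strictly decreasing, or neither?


Differences: -6, -6, -6, -6
All differences < 0 → strictly DECREASING

Monotonically decreasing


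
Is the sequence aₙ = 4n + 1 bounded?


aₙ = 4n + 1 → as n→∞, aₙ→∞
No finite upper bound exists
The sequence is UNBOUNDED

Unbounded (aₙ → ∞ as n → ∞)


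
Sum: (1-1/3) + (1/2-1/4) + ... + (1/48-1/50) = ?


Telescoping with gap 2: two head and two tail terms survive.
= (1 + 1/2) - (1/49 + 1/50)
= 3/2 - 1/49 - 1/50 = 1788/1225

Sum = 1788/1225


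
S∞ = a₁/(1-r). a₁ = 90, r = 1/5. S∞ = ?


S∞ = a₁/(1-r) = 90/(1 - 1/5)
= 90/(4/5)
= 225/2

S∞ = 225/2


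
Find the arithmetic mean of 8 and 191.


AM = (8 + 191)/2 = 199/2 = 99.5

AM = 99.5


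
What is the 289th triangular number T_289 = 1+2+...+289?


n(n+1)/2 = 289×290/2 = 83810/2 = 41905

Σk = 41905


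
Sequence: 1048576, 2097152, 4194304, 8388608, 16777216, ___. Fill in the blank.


Pattern: powers of 2: 2ⁿ
Terms: 1048576, 2097152, 4194304, 8388608, 16777216
Next term = 33554432

Next term = 33554432


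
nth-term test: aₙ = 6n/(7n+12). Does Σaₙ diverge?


lim(n→∞) 6n/(7n+12) = 6/7 = 6/7  (divide numerator and denominator by n)
lim aₙ = 6/7 ≠ 0 → series DIVERGES

Diverges (lim aₙ = 6/7 ≠ 0)


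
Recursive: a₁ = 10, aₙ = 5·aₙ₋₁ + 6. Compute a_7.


Computing step by step:
a_1 = 10
a_2 = 56
a_3 = 286
a_4 = 1436
a_5 = 7186
a_6 = 35936
a_7 = 179686


a_7 = 179686


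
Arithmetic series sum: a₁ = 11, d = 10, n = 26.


aₙ = 11 + (26-1)×10 = 261
Sₙ = n(a₁+aₙ)/2 = 26×(11+261)/2
= 26×272/2 = 3536

S_26 = 3536


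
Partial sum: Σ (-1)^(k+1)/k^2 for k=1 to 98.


S = 1 - 1/4 + 1/9 - 1/16 + 1/25 - 1/36 + 1/49 - 1/64 ± ...
= 0.8224
(Full series converges to +π²/12 ≈ +0.8225)

S_98 = 0.8224


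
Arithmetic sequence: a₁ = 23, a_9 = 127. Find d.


d = (aₙ - a₁)/(n-1)
= (127 - 23)/(9-1)
= 104/8 = 13

d = 13


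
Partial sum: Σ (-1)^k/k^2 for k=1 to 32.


S = -1 + 1/4 - 1/9 + 1/16 - 1/25 + 1/36 - 1/49 + 1/64 ± ...
= -0.822
(Full series converges to -π²/12 ≈ -0.8225)

S_32 = -0.822


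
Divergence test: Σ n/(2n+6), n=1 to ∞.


lim(n→∞) n/(2n+6) = 1/2 = 1/2  (divide numerator and denominator by n)
lim aₙ = 1/2 ≠ 0 → series DIVERGES

Diverges (lim aₙ = 1/2 ≠ 0)


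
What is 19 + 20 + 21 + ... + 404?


Σₖ₌19^404 k = Σₖ₌₁^404 k − Σₖ₌₁^18 k
= 404·405/2 − 18·19/2
= 81810 − 171 = 81639

Σk = 81639


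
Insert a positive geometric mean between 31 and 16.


GM = √(31×16) = √496 = 22.2711

GM = 22.2711


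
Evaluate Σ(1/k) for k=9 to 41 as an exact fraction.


Σₖ₌9^41 1/k = 1/9 + 1/10 + 1/11 + ... + 1/41
= 4509442597091999/2844937529085600
≈ 1.5851

Sum = 4509442597091999/2844937529085600 ≈ 1.5851


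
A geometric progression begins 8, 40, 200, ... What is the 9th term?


aₙ = a₁·r^(n-1)
= 8×5^8
= 8×390625
= 3125000

a_9 = 3125000


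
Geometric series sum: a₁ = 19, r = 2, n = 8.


Sₙ = 19×(2^8 - 1)/(2 - 1)
= 19×(256 - 1)/1
= 19×255/1
= 4845

S_8 = 4845


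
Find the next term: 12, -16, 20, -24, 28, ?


Pattern: alternating sign, magnitude arithmetic (d=4)
Terms: 12, -16, 20, -24, 28
Next term = -32

Next term = -32


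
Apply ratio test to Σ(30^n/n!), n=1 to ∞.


aₙ = 30^n/n!
a_{n+1}/aₙ = 30^(n+1)/(n+1)! × n!/30^n
= 30/(n+1)
L = lim(n→∞) 30/(n+1) = 0
L < 1 → series CONVERGES

Converges (ratio test: L = 0 < 1)


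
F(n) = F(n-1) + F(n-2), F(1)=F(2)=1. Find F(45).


Fibonacci sequence: 1, 1, 2, 3, 5, 8, 13, 21, 34, 55, 89, ...
F(45) = 1134903170

F(45) = 1134903170


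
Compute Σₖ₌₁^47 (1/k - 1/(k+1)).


Telescoping: adjacent terms cancel.
= 1/1 - 1/48
= 1 - 1/48 = 47/48

Sum = 47/48


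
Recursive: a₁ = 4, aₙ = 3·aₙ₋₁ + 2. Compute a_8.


Computing step by step:
a_1 = 4
a_2 = 14
a_3 = 44
a_4 = 134
a_5 = 404
a_6 = 1214
a_7 = 3644
a_8 = 10934


a_8 = 10934


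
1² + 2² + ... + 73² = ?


n = 73
n(n+1)(2n+1)/6 = 73×74×147/6
= 794094/6 = 132349

Σk² = 132349


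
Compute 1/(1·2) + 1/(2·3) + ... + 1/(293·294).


1/(k(k+1)) = 1/k - 1/(k+1) (partial fractions)
Telescoping: Σ = 1 - 1/294 = 293/294

Sum = 293/294


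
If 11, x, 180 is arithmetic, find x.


AM = (11 + 180)/2 = 191/2 = 95.5

AM = 95.5


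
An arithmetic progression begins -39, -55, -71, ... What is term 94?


aₙ = a₁ + (n-1)d
= -39 + (94-1)×-16
= -39 - 1488
= -1527

a_94 = -1527


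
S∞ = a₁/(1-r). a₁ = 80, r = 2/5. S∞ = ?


S∞ = a₁/(1-r) = 80/(1 - 2/5)
= 80/(3/5)
= 400/3

S∞ = 400/3


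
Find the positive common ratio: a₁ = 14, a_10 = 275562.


r^(n-1) = aₙ/a₁
r^9 = 275562/14 = 19683
r = 19683^(1/9)
= 3

r = 3


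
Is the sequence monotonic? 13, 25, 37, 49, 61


Differences: 12, 12, 12, 12
All differences > 0 → strictly INCREASING

Monotonically increasing


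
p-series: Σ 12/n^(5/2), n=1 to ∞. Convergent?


p-series test: Σ c/n^p converges if p > 1, diverges if p ≤ 1 (constant c > 0 doesn't affect convergence).
p = 5/2
5/2 > 1 → CONVERGES

Converges (p = 5/2 > 1)


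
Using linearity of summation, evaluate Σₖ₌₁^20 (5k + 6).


Σ(5k+6) = 5·Σk + 6·n
= 5·210 + 6·20
= 1050 + 120 = 1170

Σ = 1170


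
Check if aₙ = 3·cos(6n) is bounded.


For all n, -1 ≤ cos(6n) ≤ 1, so -3 ≤ 3·cos(6n) ≤ 3
Lower bound: -3, Upper bound: 3
The sequence IS bounded

Bounded (-3 ≤ aₙ ≤ 3)


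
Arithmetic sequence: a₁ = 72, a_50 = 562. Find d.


d = (aₙ - a₁)/(n-1)
= (562 - 72)/(50-1)
= 490/49 = 10

d = 10


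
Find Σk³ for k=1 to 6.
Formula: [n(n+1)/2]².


n(n+1)/2 = 6×7/2 = 21
Σk³ = 21² = 441

Σk³ = 441


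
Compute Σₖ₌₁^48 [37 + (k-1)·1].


aₙ = 37 + (48-1)×1 = 84
Sₙ = n(a₁+aₙ)/2 = 48×(37+84)/2
= 48×121/2 = 2904

S_48 = 2904


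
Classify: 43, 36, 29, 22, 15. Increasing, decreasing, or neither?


Differences: -7, -7, -7, -7
All differences < 0 → strictly DECREASING

Monotonically decreasing


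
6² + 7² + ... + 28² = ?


Σₖ₌6^28 k² = Σₖ₌₁^28 k² − Σₖ₌₁^5 k²
= 28·29·57/6 − 5·6·11/6
= 7714 − 55 = 7659

Σk² = 7659


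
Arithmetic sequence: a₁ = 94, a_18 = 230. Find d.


d = (aₙ - a₁)/(n-1)
= (230 - 94)/(18-1)
= 136/17 = 8

d = 8


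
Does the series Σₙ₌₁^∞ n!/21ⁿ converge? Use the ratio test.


aₙ = n!/21^n
a_{n+1}/aₙ = (n+1)!/21^(n+1) × 21^n/n!
= (n+1)/21
L = lim(n→∞) (n+1)/21 = ∞
L > 1 → series DIVERGES

Diverges (ratio test: L = ∞ > 1)


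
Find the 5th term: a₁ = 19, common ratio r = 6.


aₙ = a₁·r^(n-1)
= 19×6^4
= 19×1296
= 24624

a_5 = 24624


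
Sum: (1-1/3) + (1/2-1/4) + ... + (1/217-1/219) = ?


Telescoping with gap 2: two head and two tail terms survive.
= (1 + 1/2) - (1/218 + 1/219)
= 3/2 - 1/218 - 1/219 = 35588/23871

Sum = 35588/23871


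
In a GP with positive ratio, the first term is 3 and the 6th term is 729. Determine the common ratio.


r^(n-1) = aₙ/a₁
r^5 = 729/3 = 243
r = 243^(1/5)
= 3

r = 3


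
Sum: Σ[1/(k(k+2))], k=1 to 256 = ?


1/(k(k+2)) = (1/2)·(1/k - 1/(k+2)) (partial fractions)
Telescoping: Σ = (1/2)·(1 + 1/2 - 1/257 - 1/258) = 24736/33153

Sum = 24736/33153


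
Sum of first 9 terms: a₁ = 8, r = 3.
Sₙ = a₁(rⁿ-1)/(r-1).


Sₙ = 8×(3^9 - 1)/(3 - 1)
= 8×(19683 - 1)/2
= 8×19682/2
= 78728

S_9 = 78728


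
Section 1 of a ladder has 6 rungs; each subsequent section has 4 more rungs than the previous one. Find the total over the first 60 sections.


aₙ = 6 + (60-1)×4 = 242
Sₙ = n(a₁+aₙ)/2 = 60×(6+242)/2
= 60×248/2 = 7440

S_60 = 7440


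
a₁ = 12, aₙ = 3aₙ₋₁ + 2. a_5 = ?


Computing step by step:
a_1 = 12
a_2 = 38
a_3 = 116
a_4 = 350
a_5 = 1052


a_5 = 1052


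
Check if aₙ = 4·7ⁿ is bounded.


aₙ = 4·7ⁿ → as n→∞, aₙ→∞ (since base 7 > 1)
No finite upper bound exists
The sequence is UNBOUNDED

Unbounded (aₙ → ∞ as n → ∞)


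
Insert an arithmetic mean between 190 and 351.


AM = (190 + 351)/2 = 541/2 = 270.5

AM = 270.5


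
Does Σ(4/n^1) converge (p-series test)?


p-series test: Σ c/n^p converges if p > 1, diverges if p ≤ 1 (constant c > 0 doesn't affect convergence).
p = 1
1 ≤ 1 → DIVERGES

Diverges (p = 1 ≤ 1)


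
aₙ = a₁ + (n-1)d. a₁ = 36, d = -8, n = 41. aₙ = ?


aₙ = a₁ + (n-1)d
= 36 + (41-1)×-8
= 36 - 320
= -284

a_41 = -284


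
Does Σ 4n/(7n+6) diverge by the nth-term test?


lim(n→∞) 4n/(7n+6) = 4/7 = 4/7  (divide numerator and denominator by n)
lim aₙ = 4/7 ≠ 0 → series DIVERGES

Diverges (lim aₙ = 4/7 ≠ 0)


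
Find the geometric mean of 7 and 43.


GM = √(7×43) = √301 = 17.3494

GM = 17.3494


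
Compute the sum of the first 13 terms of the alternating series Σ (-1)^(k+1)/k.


S = 1 - 1/2 + 1/3 - 1/4 + 1/5 - 1/6 + 1/7 - 1/8 ± ...
= 0.7301
(Full series converges to +ln(2) ≈ +0.6931)

S_13 = 0.7301


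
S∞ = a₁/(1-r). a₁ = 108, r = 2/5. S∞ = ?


S∞ = a₁/(1-r) = 108/(1 - 2/5)
= 108/(3/5)
= 180

S∞ = 180


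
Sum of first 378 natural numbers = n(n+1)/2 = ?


n(n+1)/2 = 378×379/2 = 143262/2 = 71631

Σk = 71631


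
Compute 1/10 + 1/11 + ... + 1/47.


Σₖ₌10^47 1/k = 1/10 + 1/11 + 1/12 + ... + 1/47
= 712335561944504418743/442720643463713815200
≈ 1.609

Sum = 712335561944504418743/442720643463713815200 ≈ 1.609


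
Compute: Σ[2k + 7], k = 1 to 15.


Σ(2k+7) = 2·Σk + 7·n
= 2·120 + 7·15
= 240 + 105 = 345

Σ = 345


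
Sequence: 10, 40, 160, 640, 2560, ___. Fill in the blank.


Pattern: geometric (r=4)
Terms: 10, 40, 160, 640, 2560
Next term = 10240

Next term = 10240


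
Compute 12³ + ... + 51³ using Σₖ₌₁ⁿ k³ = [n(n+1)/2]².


Σₖ₌12^51 k³ = [51·52/2]² − [11·12/2]²
= 1758276 − 4356 = 1753920

Σk³ = 1753920


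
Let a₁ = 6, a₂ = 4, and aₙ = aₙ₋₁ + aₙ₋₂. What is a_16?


Computing iteratively: 6, 4, 10, 14, 24, 38, 62, 100, 162, 262, 424, 686, ...
a_16 = 4702

a_16 = 4702


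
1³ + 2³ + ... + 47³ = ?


n(n+1)/2 = 47×48/2 = 1128
Σk³ = 1128² = 1272384

Σk³ = 1272384


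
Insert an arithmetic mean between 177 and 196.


AM = (177 + 196)/2 = 373/2 = 186.5

AM = 186.5


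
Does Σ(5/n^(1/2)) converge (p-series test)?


p-series test: Σ c/n^p converges if p > 1, diverges if p ≤ 1 (constant c > 0 doesn't affect convergence).
p = 1/2
1/2 ≤ 1 → DIVERGES

Diverges (p = 1/2 ≤ 1)


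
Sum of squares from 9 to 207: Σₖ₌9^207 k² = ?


Σₖ₌9^207 k² = Σₖ₌₁^207 k² − Σₖ₌₁^8 k²
= 207·208·415/6 − 8·9·17/6
= 2978040 − 204 = 2977836

Σk² = 2977836


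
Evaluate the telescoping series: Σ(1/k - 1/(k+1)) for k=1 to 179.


Telescoping: adjacent terms cancel.
= 1/1 - 1/180
= 1 - 1/180 = 179/180

Sum = 179/180


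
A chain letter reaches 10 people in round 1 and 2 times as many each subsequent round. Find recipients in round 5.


aₙ = a₁·r^(n-1)
= 10×2^4
= 10×16
= 160

a_5 = 160


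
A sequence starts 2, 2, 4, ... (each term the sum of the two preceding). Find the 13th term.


Computing iteratively: 2, 2, 4, 6, 10, 16, 26, 42, 68, 110, 178, 288, ...
a_13 = 466

a_13 = 466


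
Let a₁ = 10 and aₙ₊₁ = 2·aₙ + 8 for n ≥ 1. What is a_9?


Computing step by step:
a_1 = 10
a_2 = 28
a_3 = 64
a_4 = 136
a_5 = 280
a_6 = 568
a_7 = 1144
a_8 = 2296
a_9 = 4600


a_9 = 4600


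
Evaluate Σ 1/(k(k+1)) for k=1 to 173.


1/(k(k+1)) = 1/k - 1/(k+1) (partial fractions)
Telescoping: Σ = 1 - 1/174 = 173/174

Sum = 173/174


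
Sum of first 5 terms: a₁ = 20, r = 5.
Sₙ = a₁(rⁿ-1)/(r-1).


Sₙ = 20×(5^5 - 1)/(5 - 1)
= 20×(3125 - 1)/4
= 20×3124/4
= 15620

S_5 = 15620


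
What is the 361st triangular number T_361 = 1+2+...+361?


n(n+1)/2 = 361×362/2 = 130682/2 = 65341

Σk = 65341


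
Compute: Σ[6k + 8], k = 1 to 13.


Σ(6k+8) = 6·Σk + 8·n
= 6·91 + 8·13
= 546 + 104 = 650

Σ = 650


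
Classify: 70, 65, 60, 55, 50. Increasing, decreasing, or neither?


Differences: -5, -5, -5, -5
All differences < 0 → strictly DECREASING

Monotonically decreasing


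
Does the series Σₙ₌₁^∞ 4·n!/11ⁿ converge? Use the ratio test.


aₙ = 4·n!/11^n
a_{n+1}/aₙ = (n+1)!/11^(n+1) × 11^n/n!  (constant 4 cancels)
= (n+1)/11
L = lim(n→∞) (n+1)/11 = ∞
L > 1 → series DIVERGES

Diverges (ratio test: L = ∞ > 1)


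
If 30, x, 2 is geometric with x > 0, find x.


GM = √(30×2) = √60 = 7.746

GM = 7.746


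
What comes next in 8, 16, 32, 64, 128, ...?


Pattern: powers of 2: 2ⁿ
Terms: 8, 16, 32, 64, 128
Next term = 256

Next term = 256


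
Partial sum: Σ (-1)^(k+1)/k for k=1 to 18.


S = 1 - 1/2 + 1/3 - 1/4 + 1/5 - 1/6 + 1/7 - 1/8 ± ...
= 0.6661
(Full series converges to +ln(2) ≈ +0.6931)

S_18 = 0.6661


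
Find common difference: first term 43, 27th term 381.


d = (aₙ - a₁)/(n-1)
= (381 - 43)/(27-1)
= 338/26 = 13

d = 13


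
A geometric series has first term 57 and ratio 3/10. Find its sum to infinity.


S∞ = a₁/(1-r) = 57/(1 - 3/10)
= 57/(7/10)
= 570/7

S∞ = 570/7


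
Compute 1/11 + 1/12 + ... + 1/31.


Σₖ₌11^31 1/k = 1/11 + 1/12 + 1/13 + ... + 1/31
= 79297546204567/72201776446800
≈ 1.0983

Sum = 79297546204567/72201776446800 ≈ 1.0983


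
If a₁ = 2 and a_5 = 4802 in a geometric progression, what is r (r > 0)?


r^(n-1) = aₙ/a₁
r^4 = 4802/2 = 2401
r = 2401^(1/4)
= ±7; taking r > 0 gives r = 7

r = 7


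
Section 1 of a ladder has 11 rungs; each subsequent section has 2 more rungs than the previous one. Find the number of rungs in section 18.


aₙ = a₁ + (n-1)d
= 11 + (18-1)×2
= 11 + 34
= 45

a_18 = 45


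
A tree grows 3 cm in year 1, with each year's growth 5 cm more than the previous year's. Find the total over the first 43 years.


aₙ = 3 + (43-1)×5 = 213
Sₙ = n(a₁+aₙ)/2 = 43×(3+213)/2
= 43×216/2 = 4644

S_43 = 4644


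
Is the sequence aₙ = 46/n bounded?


a₁ = 46, a₂ = 46/2, a₃ = 46/3, ...
0 < aₙ ≤ 46 for all n ≥ 1
Lower bound: 0, Upper bound: 46
The sequence IS bounded

Bounded (0 < aₙ ≤ 46)


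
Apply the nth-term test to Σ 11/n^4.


lim(n→∞) 11/n^4 = 0
lim aₙ = 0 → nth-term test is INCONCLUSIVE
(Need other tests; this is actually a convergent p-series with p=4 > 1)

Inconclusive (lim aₙ = 0; need another test)


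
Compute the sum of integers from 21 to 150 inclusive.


Σₖ₌21^150 k = Σₖ₌₁^150 k − Σₖ₌₁^20 k
= 150·151/2 − 20·21/2
= 11325 − 210 = 11115

Σk = 11115


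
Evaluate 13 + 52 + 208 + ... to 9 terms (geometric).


Sₙ = 13×(4^9 - 1)/(4 - 1)
= 13×(262144 - 1)/3
= 13×262143/3
= 1135953

S_9 = 1135953


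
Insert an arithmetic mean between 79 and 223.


AM = (79 + 223)/2 = 302/2 = 151

AM = 151


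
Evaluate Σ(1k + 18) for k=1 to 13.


Σ(1k+18) = 1·Σk + 18·n
= 1·91 + 18·13
= 91 + 234 = 325

Σ = 325


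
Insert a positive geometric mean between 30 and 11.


GM = √(30×11) = √330 = 18.1659

GM = 18.1659


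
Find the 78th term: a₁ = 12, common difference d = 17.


aₙ = a₁ + (n-1)d
= 12 + (78-1)×17
= 12 + 1309
= 1321

a_78 = 1321


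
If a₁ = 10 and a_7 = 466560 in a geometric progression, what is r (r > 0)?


r^(n-1) = aₙ/a₁
r^6 = 466560/10 = 46656
r = 46656^(1/6)
= ±6; taking r > 0 gives r = 6

r = 6


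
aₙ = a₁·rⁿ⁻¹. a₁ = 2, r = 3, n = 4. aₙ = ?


aₙ = a₁·r^(n-1)
= 2×3^3
= 2×27
= 54

a_4 = 54


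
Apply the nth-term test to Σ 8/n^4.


lim(n→∞) 8/n^4 = 0
lim aₙ = 0 → nth-term test is INCONCLUSIVE
(Need other tests; this is actually a convergent p-series with p=4 > 1)

Inconclusive (lim aₙ = 0; need another test)


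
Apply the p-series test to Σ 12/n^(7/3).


p-series test: Σ c/n^p converges if p > 1, diverges if p ≤ 1 (constant c > 0 doesn't affect convergence).
p = 7/3
7/3 > 1 → CONVERGES

Converges (p = 7/3 > 1)


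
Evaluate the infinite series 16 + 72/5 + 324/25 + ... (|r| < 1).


S∞ = a₁/(1-r) = 16/(1 - 9/10)
= 16/(1/10)
= 160

S∞ = 160


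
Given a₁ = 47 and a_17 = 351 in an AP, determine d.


d = (aₙ - a₁)/(n-1)
= (351 - 47)/(17-1)
= 304/16 = 19

d = 19


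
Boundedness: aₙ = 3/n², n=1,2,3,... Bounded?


a₁ = 3, a₂ = 3/4, a₃ = 3/9, ...
0 < aₙ ≤ 3 for all n ≥ 1
The sequence IS bounded

Bounded (0 < aₙ ≤ 3)


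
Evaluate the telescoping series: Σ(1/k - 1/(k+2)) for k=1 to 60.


Telescoping with gap 2: two head and two tail terms survive.
= (1 + 1/2) - (1/61 + 1/62)
= 3/2 - 1/61 - 1/62 = 2775/1891

Sum = 2775/1891


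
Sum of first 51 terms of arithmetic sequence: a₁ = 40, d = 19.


aₙ = 40 + (51-1)×19 = 990
Sₙ = n(a₁+aₙ)/2 = 51×(40+990)/2
= 51×1030/2 = 26265

S_51 = 26265


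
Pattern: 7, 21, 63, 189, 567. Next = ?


Pattern: geometric (r=3)
Terms: 7, 21, 63, 189, 567
Next term = 1701

Next term = 1701


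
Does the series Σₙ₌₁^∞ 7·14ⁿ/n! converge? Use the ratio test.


aₙ = 7·14^n/n!
a_{n+1}/aₙ = 14^(n+1)/(n+1)! × n!/14^n  (constant 7 cancels)
= 14/(n+1)
L = lim(n→∞) 14/(n+1) = 0
L < 1 → series CONVERGES

Converges (ratio test: L = 0 < 1)


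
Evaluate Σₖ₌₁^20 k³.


n(n+1)/2 = 20×21/2 = 210
Σk³ = 210² = 44100

Σk³ = 44100


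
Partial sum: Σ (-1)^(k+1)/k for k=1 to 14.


S = 1 - 1/2 + 1/3 - 1/4 + 1/5 - 1/6 + 1/7 - 1/8 ± ...
= 0.6587
(Full series converges to +ln(2) ≈ +0.6931)

S_14 = 0.6587


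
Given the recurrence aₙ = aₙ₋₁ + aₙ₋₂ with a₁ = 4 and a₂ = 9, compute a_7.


Computing iteratively: 4, 9, 13, 22, 35, 57, 92
a_7 = 92

a_7 = 92


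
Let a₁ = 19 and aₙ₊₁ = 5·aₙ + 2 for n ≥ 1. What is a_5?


Computing step by step:
a_1 = 19
a_2 = 97
a_3 = 487
a_4 = 2437
a_5 = 12187


a_5 = 12187


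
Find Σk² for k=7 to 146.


Σₖ₌7^146 k² = Σₖ₌₁^146 k² − Σₖ₌₁^6 k²
= 146·147·293/6 − 6·7·13/6
= 1048061 − 91 = 1047970

Σk² = 1047970


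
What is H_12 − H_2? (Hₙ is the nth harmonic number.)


Σₖ₌3^12 1/k = 1/3 + 1/4 + 1/5 + 1/6 + 1/7 + 1/8 + 1/9 + 1/10 + 1/11 + 1/12
= 44441/27720
≈ 1.6032

Sum = 44441/27720 ≈ 1.6032


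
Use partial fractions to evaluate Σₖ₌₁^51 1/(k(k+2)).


1/(k(k+2)) = (1/2)·(1/k - 1/(k+2)) (partial fractions)
Telescoping: Σ = (1/2)·(1 + 1/2 - 1/52 - 1/53) = 4029/5512

Sum = 4029/5512


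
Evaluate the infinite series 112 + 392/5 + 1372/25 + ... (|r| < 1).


S∞ = a₁/(1-r) = 112/(1 - 7/10)
= 112/(3/10)
= 1120/3

S∞ = 1120/3


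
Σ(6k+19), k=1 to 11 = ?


Σ(6k+19) = 6·Σk + 19·n
= 6·66 + 19·11
= 396 + 209 = 605

Σ = 605


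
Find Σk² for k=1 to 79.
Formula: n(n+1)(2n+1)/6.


n = 79
n(n+1)(2n+1)/6 = 79×80×159/6
= 1004880/6 = 167480

Σk² = 167480


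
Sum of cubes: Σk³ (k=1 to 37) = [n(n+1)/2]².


n(n+1)/2 = 37×38/2 = 703
Σk³ = 703² = 494209

Σk³ = 494209


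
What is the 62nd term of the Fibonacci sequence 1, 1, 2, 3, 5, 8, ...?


Fibonacci sequence: 1, 1, 2, 3, 5, 8, 13, 21, 34, 55, 89, ...
F(62) = 4052739537881

F(62) = 4052739537881


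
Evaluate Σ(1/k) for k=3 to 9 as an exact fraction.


Σₖ₌3^9 1/k = 1/3 + 1/4 + 1/5 + 1/6 + 1/7 + 1/8 + 1/9
= 3349/2520
≈ 1.329

Sum = 3349/2520 ≈ 1.329


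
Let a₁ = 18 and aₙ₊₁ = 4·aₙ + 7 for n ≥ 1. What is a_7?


Computing step by step:
a_1 = 18
a_2 = 79
a_3 = 323
a_4 = 1299
a_5 = 5203
a_6 = 20819
a_7 = 83283


a_7 = 83283


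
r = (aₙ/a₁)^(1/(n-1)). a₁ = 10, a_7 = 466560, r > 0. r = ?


r^(n-1) = aₙ/a₁
r^6 = 466560/10 = 46656
r = 46656^(1/6)
= ±6; taking r > 0 gives r = 6

r = 6


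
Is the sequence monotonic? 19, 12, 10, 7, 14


Differences: -7, -2, -3, 7
Difference at position 4 is +7 (> 0) but position 1 is -7 (< 0) — sequence both rises and falls
→ NOT monotonic

Not monotonic


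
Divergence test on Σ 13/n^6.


lim(n→∞) 13/n^6 = 0
lim aₙ = 0 → nth-term test is INCONCLUSIVE
(Need other tests; this is actually a convergent p-series with p=6 > 1)

Inconclusive (lim aₙ = 0; need another test)


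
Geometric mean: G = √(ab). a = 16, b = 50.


GM = √(16×50) = √800 = 28.2843

GM = 28.2843


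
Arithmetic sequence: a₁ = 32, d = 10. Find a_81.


aₙ = a₁ + (n-1)d
= 32 + (81-1)×10
= 32 + 800
= 832

a_81 = 832


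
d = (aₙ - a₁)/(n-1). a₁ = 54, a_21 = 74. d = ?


d = (aₙ - a₁)/(n-1)
= (74 - 54)/(21-1)
= 20/20 = 1

d = 1


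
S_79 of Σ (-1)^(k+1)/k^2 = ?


S = 1 - 1/4 + 1/9 - 1/16 + 1/25 - 1/36 + 1/49 - 1/64 ± ...
= 0.8225
(Full series converges to +π²/12 ≈ +0.8225)

S_79 = 0.8225


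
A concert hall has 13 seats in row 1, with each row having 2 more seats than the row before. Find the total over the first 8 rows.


aₙ = 13 + (8-1)×2 = 27
Sₙ = n(a₁+aₙ)/2 = 8×(13+27)/2
= 8×40/2 = 160

S_8 = 160


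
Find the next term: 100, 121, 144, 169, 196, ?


Pattern: perfect squares: n²
Terms: 100, 121, 144, 169, 196
Next term = 225

Next term = 225


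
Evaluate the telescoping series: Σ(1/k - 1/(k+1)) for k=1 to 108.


Telescoping: adjacent terms cancel.
= 1/1 - 1/109
= 1 - 1/109 = 108/109

Sum = 108/109


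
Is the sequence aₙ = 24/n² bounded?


a₁ = 24, a₂ = 24/4, a₃ = 24/9, ...
0 < aₙ ≤ 24 for all n ≥ 1
The sequence IS bounded

Bounded (0 < aₙ ≤ 24)


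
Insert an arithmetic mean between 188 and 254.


AM = (188 + 254)/2 = 442/2 = 221

AM = 221


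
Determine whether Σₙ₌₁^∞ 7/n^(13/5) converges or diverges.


p-series test: Σ c/n^p converges if p > 1, diverges if p ≤ 1 (constant c > 0 doesn't affect convergence).
p = 13/5
13/5 > 1 → CONVERGES

Converges (p = 13/5 > 1)
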